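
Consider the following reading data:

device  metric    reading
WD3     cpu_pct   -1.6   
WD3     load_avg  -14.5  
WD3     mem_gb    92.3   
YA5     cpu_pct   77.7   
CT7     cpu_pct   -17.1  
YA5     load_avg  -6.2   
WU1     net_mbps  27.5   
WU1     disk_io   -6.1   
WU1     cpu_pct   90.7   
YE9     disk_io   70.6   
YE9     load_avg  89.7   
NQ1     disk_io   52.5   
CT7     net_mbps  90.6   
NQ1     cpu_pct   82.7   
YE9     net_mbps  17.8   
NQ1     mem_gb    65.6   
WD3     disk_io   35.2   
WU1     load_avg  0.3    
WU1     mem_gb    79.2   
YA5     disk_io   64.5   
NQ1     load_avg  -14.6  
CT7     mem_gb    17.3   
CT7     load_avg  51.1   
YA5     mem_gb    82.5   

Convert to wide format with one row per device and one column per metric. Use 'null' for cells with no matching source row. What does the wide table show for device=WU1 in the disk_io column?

-6.1

The long row with device=WU1, metric=disk_io has reading=-6.1.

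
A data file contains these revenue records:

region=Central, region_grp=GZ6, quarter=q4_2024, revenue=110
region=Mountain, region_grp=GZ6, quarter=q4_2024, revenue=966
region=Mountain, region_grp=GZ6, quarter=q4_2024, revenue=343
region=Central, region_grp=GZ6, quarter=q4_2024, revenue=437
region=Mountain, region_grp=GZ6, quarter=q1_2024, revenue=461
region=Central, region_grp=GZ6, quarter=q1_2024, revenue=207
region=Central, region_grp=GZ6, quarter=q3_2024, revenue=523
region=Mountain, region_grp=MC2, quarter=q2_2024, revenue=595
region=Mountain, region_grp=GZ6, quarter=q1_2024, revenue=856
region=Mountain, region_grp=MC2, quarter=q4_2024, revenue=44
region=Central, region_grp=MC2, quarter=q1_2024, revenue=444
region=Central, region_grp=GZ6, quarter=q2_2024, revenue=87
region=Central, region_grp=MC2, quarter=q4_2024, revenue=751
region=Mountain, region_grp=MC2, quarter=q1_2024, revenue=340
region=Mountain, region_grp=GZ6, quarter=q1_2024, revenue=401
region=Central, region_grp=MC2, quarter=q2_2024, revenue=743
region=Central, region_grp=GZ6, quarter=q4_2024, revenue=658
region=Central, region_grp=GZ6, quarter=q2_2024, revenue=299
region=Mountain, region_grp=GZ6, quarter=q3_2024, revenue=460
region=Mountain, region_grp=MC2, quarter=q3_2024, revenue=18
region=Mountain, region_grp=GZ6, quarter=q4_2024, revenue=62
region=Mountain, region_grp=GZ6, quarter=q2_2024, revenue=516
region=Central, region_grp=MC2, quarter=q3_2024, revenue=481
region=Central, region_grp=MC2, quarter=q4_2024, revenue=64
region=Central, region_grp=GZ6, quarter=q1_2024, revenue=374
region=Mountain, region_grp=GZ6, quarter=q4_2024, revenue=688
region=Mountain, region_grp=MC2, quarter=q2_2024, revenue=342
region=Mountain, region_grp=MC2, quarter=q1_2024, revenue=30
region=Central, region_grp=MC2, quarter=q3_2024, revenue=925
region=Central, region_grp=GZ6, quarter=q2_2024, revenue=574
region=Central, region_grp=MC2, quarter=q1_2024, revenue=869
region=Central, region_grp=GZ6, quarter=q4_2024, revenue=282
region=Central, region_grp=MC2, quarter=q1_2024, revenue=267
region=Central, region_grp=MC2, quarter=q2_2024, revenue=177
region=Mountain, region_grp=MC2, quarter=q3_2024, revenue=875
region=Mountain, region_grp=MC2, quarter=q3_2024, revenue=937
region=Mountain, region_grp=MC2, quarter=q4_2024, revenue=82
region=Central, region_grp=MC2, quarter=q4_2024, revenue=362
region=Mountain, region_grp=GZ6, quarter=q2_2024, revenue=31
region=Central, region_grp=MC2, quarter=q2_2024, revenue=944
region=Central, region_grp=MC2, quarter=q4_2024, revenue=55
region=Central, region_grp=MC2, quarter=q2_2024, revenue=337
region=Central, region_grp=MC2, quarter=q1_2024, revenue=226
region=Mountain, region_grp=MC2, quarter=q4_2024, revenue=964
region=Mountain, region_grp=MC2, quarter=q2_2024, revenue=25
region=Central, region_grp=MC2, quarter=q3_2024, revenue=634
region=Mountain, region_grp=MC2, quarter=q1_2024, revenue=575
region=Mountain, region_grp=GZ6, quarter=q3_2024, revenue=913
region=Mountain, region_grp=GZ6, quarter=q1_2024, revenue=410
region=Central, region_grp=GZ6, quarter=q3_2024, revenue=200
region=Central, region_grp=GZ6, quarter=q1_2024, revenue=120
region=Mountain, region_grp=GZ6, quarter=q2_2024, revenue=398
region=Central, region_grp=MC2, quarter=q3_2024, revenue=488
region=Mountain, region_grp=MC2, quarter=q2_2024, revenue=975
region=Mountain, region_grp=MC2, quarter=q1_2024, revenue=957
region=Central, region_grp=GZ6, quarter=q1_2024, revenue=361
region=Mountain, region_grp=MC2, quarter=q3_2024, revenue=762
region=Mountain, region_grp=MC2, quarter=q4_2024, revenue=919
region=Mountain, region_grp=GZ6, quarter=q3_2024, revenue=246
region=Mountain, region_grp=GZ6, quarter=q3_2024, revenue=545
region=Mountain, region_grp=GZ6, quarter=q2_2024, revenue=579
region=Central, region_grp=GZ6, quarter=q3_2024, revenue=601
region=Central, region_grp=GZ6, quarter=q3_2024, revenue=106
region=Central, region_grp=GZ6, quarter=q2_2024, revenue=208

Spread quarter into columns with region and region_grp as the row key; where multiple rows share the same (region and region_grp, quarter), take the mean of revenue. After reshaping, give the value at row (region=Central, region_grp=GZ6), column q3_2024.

357.50

Rows with region=Central, region_grp=GZ6 and quarter=q3_2024: revenue values are 523, 200, 601, 106.
(523 + 200 + 601 + 106) / 4 = 357.50.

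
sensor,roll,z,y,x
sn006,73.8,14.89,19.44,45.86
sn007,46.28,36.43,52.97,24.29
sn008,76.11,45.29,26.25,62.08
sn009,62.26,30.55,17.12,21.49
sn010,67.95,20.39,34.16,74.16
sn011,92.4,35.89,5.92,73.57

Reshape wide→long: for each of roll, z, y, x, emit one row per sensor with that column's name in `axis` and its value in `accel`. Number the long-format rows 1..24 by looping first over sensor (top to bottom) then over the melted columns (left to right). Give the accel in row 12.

62.08

24 rows total (6 × 4). Row 12: index ⌊(12-1)/4⌋ = 2 into sensor → sn008; (12-1) mod 4 = 3 into the melted columns → x.
So row 12 is (sn008, x, 62.08); accel = 62.08.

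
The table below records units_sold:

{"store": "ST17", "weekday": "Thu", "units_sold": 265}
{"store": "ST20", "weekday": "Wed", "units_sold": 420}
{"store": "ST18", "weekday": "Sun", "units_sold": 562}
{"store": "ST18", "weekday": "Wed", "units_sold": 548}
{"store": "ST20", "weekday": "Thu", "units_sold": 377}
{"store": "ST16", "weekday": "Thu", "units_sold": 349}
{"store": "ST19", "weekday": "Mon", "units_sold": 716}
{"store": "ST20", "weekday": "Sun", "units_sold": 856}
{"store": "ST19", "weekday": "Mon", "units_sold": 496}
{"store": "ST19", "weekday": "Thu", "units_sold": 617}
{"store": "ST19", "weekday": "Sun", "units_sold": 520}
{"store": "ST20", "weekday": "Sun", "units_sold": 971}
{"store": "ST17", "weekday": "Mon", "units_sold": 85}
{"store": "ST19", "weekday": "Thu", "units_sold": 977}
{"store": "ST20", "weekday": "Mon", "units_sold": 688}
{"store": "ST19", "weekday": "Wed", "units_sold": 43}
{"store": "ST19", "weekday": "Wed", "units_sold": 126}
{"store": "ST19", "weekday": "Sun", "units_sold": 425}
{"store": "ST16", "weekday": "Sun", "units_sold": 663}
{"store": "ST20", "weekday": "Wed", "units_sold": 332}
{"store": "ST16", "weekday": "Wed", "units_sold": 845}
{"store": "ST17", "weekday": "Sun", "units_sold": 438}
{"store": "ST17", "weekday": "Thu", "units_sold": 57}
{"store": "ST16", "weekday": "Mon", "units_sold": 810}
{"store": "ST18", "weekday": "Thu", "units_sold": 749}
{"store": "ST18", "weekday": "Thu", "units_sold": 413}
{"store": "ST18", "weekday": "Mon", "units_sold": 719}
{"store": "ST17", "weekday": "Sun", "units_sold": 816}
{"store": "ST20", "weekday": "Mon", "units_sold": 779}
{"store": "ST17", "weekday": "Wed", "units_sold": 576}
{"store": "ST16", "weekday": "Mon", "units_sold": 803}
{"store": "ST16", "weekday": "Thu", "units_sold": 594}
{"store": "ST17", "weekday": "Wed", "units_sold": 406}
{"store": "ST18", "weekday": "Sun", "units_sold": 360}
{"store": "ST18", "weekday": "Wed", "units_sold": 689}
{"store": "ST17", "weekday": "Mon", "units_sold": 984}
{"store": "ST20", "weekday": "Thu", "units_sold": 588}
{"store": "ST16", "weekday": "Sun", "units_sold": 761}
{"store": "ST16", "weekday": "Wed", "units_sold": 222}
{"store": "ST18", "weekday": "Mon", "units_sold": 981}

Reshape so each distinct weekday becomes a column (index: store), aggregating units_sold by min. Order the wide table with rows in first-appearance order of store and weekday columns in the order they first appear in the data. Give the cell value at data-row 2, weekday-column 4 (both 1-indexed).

With rows in first-appearance order of store, row 2 is store=ST20. weekday columns in first-appearance order: Thu, Wed, Sun, Mon; column 4 is Mon.
Long rows with store=ST20, weekday=Mon: min(688, 779) = 688.

688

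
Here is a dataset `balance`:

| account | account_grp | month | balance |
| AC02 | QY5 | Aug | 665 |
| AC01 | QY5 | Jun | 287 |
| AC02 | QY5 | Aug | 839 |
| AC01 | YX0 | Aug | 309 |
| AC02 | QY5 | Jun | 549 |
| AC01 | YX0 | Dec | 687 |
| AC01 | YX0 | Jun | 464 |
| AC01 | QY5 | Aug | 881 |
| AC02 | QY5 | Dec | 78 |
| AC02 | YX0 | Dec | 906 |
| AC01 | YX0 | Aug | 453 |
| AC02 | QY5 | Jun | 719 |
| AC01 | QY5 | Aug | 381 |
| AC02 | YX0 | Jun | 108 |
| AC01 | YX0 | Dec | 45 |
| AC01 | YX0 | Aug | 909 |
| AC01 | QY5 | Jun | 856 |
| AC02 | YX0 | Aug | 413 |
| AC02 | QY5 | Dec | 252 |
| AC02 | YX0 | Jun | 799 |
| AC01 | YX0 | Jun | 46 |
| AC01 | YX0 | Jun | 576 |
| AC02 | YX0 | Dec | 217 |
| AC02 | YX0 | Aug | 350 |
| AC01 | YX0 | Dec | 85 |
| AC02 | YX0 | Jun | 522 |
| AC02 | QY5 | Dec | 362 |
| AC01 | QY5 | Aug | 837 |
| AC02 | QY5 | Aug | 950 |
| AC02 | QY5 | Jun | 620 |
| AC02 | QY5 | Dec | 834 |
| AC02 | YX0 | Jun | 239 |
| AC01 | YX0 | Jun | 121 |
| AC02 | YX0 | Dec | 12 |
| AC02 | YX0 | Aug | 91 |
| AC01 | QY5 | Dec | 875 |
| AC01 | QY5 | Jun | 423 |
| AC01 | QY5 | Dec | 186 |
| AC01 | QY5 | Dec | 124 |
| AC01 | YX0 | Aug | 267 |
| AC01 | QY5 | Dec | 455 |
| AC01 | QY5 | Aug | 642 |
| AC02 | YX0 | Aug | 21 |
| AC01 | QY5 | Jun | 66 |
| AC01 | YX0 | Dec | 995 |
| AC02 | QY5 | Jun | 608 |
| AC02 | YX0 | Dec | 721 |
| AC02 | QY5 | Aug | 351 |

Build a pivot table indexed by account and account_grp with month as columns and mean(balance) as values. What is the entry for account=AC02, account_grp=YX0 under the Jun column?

Rows with account=AC02, account_grp=YX0 and month=Jun: balance values are 108, 799, 522, 239.
(108 + 799 + 522 + 239) / 4 = 417.

417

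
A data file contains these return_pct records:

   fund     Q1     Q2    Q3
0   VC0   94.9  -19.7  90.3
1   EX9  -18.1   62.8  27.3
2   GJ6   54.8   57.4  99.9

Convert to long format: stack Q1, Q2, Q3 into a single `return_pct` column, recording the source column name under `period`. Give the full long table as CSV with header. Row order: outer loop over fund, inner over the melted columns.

fund,period,return_pct
VC0,Q1,94.9
VC0,Q2,-19.7
VC0,Q3,90.3
EX9,Q1,-18.1
EX9,Q2,62.8
EX9,Q3,27.3
GJ6,Q1,54.8
GJ6,Q2,57.4
GJ6,Q3,99.9

Each (fund, column) pair becomes one row: 3 × 3 = 9 rows.
For example, (VC0, Q1) → return_pct=94.9.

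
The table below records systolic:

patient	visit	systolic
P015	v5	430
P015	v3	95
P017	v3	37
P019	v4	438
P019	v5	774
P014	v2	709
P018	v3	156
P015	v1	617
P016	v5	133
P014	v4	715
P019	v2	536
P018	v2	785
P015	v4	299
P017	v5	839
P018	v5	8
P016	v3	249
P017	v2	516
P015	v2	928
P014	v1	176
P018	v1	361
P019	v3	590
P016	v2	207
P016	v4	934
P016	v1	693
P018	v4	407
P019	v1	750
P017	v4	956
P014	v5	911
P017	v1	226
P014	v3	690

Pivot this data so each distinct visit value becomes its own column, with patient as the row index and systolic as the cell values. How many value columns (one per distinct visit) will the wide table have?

5 distinct visit values: v1, v2, v3, v4, v5.

5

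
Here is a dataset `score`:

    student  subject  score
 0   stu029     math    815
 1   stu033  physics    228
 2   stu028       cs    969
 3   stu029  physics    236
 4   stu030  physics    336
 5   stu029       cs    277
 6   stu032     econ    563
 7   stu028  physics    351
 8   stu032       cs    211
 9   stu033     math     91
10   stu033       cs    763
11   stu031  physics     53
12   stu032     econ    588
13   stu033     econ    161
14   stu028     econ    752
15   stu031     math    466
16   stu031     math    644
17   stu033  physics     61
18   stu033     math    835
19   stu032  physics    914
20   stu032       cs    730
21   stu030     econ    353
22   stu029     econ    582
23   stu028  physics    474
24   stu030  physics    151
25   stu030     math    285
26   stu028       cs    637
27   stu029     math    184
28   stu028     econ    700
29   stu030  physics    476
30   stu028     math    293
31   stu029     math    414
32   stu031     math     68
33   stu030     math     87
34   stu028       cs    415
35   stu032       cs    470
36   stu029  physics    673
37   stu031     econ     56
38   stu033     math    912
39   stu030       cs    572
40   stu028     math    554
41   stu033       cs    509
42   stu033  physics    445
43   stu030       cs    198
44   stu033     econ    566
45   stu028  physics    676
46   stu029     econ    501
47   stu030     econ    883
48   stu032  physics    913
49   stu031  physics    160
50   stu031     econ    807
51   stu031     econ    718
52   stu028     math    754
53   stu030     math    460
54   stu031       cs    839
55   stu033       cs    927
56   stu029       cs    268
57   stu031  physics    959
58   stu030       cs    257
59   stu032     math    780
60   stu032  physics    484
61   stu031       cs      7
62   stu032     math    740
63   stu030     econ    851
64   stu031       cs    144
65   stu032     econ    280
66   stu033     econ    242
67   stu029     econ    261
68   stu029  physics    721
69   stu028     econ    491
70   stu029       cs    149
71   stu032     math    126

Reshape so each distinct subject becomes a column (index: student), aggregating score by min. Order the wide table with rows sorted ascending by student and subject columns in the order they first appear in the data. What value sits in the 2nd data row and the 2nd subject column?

With rows sorted ascending by student, row 2 is student=stu029. subject columns in first-appearance order: math, physics, cs, econ; column 2 is physics.
Long rows with student=stu029, subject=physics: min(236, 673, 721) = 236.

236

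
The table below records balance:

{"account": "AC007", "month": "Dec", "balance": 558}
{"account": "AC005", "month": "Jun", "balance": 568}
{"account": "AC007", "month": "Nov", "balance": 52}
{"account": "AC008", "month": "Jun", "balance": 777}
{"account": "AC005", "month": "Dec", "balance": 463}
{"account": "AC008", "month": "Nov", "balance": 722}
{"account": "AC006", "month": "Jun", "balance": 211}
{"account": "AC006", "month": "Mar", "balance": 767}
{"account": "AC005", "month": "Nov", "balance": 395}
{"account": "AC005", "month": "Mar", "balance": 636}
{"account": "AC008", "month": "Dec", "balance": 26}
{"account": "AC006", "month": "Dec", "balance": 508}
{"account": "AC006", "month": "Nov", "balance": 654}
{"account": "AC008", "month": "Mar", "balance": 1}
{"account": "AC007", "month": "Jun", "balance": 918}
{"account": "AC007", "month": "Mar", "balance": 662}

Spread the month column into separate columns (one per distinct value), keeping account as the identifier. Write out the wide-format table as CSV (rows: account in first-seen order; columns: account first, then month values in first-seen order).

Columns: account plus the 4 distinct month values (Dec, Jun, Nov, Mar).
For example, row AC007 column Dec takes balance=558 from the long row (AC007, Dec).

account,Dec,Jun,Nov,Mar
AC007,558,918,52,662
AC005,463,568,395,636
AC008,26,777,722,1
AC006,508,211,654,767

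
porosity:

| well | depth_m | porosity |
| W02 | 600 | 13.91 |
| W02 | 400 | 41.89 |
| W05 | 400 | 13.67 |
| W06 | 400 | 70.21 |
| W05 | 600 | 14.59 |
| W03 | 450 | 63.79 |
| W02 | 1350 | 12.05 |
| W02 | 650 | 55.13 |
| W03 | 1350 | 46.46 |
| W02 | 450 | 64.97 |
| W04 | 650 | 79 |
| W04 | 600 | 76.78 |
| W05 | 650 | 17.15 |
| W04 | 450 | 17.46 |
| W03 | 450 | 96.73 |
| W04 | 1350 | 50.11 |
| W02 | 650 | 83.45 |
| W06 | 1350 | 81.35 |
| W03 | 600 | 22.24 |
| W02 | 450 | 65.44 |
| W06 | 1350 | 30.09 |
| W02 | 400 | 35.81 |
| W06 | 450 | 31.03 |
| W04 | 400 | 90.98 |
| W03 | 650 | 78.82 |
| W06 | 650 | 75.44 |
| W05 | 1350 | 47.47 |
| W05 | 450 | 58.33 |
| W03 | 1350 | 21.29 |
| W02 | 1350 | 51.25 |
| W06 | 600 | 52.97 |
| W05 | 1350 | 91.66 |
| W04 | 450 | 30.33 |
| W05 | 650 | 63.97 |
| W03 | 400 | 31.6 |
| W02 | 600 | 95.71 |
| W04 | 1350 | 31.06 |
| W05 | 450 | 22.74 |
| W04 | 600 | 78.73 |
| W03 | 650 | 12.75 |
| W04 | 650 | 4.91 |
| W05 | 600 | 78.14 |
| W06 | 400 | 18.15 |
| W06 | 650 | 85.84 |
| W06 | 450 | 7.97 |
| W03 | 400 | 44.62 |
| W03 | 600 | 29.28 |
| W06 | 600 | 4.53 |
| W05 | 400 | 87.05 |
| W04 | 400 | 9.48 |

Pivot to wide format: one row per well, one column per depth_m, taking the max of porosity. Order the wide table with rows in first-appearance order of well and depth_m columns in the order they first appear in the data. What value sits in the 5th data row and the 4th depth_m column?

50.11

With rows in first-appearance order of well, row 5 is well=W04. depth_m columns in first-appearance order: 600, 400, 450, 1350, 650; column 4 is 1350.
Long rows with well=W04, depth_m=1350: max(50.11, 31.06) = 50.11.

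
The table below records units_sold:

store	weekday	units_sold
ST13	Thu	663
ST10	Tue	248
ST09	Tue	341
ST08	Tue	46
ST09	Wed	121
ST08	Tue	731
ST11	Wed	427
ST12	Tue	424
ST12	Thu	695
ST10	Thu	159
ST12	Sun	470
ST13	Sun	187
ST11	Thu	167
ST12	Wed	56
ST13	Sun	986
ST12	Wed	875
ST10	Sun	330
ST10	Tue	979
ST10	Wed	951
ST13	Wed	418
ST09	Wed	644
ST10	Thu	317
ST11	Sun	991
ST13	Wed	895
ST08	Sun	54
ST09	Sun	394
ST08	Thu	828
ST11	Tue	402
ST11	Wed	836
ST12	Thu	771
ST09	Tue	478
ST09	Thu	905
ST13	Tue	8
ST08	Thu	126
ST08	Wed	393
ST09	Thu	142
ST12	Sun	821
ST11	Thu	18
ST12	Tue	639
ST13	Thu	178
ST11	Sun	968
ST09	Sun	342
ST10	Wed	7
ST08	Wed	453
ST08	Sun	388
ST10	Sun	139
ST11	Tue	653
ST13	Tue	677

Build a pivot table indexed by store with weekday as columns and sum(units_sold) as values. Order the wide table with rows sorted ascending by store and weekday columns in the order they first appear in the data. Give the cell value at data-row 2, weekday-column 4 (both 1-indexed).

With rows sorted ascending by store, row 2 is store=ST09. weekday columns in first-appearance order: Thu, Tue, Wed, Sun; column 4 is Sun.
Long rows with store=ST09, weekday=Sun: 394 + 342 = 736.

736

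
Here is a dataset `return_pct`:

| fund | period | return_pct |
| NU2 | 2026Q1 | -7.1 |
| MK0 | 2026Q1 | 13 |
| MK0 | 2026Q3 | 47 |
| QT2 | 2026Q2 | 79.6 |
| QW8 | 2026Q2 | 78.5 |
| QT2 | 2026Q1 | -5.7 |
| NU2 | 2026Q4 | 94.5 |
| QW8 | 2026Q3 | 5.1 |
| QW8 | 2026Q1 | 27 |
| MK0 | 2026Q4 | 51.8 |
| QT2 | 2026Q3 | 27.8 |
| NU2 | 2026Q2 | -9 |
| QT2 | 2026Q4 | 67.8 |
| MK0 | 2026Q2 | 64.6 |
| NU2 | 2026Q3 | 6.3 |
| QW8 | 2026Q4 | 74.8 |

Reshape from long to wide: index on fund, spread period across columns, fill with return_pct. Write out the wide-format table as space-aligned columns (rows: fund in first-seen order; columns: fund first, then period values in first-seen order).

Columns: fund plus the 4 distinct period values (2026Q1, 2026Q3, 2026Q2, 2026Q4).
For example, row NU2 column 2026Q1 takes return_pct=-7.1 from the long row (NU2, 2026Q1).

fund  2026Q1  2026Q3  2026Q2  2026Q4
NU2   -7.1    6.3     -9      94.5  
MK0   13      47      64.6    51.8  
QT2   -5.7    27.8    79.6    67.8  
QW8   27      5.1     78.5    74.8  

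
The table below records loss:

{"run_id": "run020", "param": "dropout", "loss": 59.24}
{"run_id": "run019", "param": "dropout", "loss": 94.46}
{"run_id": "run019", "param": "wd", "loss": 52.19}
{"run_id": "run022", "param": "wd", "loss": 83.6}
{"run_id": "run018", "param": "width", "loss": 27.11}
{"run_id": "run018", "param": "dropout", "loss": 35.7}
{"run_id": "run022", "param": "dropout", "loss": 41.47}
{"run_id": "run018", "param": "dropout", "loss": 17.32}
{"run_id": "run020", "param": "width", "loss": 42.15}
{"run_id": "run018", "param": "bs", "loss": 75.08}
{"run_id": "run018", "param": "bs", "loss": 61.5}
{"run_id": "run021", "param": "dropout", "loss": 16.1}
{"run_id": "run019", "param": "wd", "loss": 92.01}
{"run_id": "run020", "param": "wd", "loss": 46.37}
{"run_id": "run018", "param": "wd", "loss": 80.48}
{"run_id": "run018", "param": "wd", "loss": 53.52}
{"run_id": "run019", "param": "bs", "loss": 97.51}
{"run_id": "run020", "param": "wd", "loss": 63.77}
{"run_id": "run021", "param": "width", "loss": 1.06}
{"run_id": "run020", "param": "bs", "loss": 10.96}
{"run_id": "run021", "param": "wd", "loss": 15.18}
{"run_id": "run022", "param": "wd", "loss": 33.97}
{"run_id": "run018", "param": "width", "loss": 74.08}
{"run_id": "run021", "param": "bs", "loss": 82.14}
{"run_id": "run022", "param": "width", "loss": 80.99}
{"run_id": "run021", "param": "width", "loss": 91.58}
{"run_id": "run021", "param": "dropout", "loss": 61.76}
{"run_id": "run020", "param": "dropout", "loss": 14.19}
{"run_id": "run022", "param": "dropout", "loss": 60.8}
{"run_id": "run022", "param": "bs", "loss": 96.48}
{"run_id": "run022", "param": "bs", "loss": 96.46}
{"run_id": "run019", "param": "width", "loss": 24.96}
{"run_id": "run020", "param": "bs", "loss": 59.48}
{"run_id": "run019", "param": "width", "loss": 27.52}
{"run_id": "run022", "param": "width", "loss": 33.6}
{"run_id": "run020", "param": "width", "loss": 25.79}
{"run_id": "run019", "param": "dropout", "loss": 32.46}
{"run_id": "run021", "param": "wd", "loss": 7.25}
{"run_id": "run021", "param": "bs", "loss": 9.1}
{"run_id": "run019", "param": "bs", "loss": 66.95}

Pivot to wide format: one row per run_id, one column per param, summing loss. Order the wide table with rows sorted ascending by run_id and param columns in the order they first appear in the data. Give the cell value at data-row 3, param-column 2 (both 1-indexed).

110.14

With rows sorted ascending by run_id, row 3 is run_id=run020. param columns in first-appearance order: dropout, wd, width, bs; column 2 is wd.
Long rows with run_id=run020, param=wd: 46.37 + 63.77 = 110.14.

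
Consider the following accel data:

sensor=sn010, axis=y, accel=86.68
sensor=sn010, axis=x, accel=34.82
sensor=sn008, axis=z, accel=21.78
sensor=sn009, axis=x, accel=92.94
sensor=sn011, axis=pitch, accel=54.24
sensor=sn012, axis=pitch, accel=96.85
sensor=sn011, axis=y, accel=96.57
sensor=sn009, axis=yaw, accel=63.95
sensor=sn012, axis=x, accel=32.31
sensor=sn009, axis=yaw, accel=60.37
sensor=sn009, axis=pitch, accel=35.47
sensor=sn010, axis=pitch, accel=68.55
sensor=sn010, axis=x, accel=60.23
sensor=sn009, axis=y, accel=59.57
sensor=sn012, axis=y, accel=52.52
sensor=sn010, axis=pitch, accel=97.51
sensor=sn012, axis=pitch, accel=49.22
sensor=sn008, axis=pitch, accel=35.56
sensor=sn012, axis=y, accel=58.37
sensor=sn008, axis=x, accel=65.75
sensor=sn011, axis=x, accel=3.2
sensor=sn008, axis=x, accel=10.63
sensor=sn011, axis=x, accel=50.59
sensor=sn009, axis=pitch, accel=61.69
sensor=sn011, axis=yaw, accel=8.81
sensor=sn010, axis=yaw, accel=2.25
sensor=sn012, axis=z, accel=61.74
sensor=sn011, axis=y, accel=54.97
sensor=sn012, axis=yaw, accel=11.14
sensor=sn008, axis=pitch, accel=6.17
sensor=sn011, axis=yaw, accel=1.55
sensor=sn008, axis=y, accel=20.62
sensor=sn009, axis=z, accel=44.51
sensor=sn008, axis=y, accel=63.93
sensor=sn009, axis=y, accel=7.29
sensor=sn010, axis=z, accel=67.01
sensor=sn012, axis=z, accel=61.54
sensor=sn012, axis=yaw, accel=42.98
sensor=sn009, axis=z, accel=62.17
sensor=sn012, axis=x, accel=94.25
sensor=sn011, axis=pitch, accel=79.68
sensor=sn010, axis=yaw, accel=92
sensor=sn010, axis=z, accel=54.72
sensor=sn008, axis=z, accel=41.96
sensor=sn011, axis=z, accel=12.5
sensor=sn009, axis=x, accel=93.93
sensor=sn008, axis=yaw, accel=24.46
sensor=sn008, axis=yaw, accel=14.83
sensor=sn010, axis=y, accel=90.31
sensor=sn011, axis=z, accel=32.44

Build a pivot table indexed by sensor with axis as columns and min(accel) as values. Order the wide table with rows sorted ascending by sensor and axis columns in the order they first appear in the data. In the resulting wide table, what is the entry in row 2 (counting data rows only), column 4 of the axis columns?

35.47

With rows sorted ascending by sensor, row 2 is sensor=sn009. axis columns in first-appearance order: y, x, z, pitch, yaw; column 4 is pitch.
Long rows with sensor=sn009, axis=pitch: min(35.47, 61.69) = 35.47.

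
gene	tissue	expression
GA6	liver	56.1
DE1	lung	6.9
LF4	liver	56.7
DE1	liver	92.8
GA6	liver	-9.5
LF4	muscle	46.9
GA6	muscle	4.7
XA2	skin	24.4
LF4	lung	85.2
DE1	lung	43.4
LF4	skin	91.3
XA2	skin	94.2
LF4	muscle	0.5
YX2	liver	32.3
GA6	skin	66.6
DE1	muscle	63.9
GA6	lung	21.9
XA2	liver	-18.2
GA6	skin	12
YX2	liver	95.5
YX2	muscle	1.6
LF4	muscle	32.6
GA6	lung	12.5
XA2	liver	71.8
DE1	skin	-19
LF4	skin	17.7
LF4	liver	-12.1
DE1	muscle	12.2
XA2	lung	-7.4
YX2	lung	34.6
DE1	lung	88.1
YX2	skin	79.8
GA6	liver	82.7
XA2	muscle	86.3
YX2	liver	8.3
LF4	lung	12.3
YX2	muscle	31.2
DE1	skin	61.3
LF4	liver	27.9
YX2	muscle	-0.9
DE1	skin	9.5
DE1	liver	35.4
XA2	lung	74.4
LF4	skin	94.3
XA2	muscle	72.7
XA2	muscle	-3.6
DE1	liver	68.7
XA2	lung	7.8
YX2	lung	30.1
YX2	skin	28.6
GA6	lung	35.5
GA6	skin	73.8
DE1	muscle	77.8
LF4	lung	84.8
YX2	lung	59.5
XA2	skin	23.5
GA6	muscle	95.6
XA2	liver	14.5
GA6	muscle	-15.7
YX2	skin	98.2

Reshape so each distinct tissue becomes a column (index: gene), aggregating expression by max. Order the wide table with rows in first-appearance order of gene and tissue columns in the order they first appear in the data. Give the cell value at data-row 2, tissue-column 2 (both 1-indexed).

With rows in first-appearance order of gene, row 2 is gene=DE1. tissue columns in first-appearance order: liver, lung, muscle, skin; column 2 is lung.
Long rows with gene=DE1, tissue=lung: max(6.9, 43.4, 88.1) = 88.1.

88.1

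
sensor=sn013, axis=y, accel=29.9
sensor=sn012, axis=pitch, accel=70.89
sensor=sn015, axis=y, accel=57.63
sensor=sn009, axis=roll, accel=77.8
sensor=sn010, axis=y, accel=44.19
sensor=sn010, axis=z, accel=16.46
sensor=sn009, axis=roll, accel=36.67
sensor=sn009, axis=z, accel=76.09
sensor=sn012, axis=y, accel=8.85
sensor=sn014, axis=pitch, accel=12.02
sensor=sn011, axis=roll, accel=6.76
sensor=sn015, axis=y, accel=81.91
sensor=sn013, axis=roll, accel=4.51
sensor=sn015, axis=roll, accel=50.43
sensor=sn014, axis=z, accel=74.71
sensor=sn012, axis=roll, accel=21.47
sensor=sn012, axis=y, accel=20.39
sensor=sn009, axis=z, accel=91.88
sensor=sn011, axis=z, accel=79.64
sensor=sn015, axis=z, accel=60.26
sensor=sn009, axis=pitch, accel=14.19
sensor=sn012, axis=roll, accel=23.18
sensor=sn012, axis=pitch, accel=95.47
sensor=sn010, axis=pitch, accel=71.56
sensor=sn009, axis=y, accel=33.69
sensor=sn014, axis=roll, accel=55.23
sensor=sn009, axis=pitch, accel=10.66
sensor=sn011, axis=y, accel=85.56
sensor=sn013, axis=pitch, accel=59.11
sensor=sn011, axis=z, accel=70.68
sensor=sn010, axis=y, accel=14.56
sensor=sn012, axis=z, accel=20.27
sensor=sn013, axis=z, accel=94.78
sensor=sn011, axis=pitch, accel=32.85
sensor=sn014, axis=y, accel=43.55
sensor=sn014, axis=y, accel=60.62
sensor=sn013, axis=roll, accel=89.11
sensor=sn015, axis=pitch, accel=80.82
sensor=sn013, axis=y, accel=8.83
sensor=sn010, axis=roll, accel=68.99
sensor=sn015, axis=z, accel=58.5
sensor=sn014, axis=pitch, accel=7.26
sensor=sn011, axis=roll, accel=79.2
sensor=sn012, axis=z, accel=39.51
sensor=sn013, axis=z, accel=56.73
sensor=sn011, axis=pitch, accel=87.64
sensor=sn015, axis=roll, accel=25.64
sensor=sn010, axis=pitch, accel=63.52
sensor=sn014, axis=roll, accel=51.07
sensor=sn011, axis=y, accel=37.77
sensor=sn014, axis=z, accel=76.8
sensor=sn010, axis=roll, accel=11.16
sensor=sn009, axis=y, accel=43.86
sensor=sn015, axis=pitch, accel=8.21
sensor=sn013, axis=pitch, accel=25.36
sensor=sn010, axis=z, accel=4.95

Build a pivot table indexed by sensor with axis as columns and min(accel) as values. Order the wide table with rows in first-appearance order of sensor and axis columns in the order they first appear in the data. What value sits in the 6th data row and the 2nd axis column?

7.26

With rows in first-appearance order of sensor, row 6 is sensor=sn014. axis columns in first-appearance order: y, pitch, roll, z; column 2 is pitch.
Long rows with sensor=sn014, axis=pitch: min(12.02, 7.26) = 7.26.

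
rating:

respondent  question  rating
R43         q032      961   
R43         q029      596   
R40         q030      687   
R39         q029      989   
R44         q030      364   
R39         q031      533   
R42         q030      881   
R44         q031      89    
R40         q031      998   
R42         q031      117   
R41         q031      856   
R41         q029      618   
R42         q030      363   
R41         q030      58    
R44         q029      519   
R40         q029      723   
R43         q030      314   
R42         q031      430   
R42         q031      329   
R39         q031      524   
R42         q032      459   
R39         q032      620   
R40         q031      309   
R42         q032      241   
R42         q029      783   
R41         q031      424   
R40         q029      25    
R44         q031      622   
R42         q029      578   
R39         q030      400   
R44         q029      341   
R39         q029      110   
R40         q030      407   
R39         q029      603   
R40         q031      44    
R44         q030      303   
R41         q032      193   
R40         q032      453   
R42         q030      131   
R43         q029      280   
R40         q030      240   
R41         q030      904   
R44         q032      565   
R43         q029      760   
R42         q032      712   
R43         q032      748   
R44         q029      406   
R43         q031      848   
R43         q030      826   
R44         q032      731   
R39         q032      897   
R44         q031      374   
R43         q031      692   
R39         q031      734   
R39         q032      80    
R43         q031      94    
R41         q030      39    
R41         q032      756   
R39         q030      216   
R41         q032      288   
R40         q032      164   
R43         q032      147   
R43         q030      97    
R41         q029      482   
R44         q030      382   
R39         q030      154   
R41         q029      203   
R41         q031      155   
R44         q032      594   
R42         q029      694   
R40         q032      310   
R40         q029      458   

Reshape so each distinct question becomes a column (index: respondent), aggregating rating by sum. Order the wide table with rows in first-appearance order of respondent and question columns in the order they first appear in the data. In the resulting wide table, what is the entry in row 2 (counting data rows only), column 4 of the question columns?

1351

With rows in first-appearance order of respondent, row 2 is respondent=R40. question columns in first-appearance order: q032, q029, q030, q031; column 4 is q031.
Long rows with respondent=R40, question=q031: 998 + 309 + 44 = 1351.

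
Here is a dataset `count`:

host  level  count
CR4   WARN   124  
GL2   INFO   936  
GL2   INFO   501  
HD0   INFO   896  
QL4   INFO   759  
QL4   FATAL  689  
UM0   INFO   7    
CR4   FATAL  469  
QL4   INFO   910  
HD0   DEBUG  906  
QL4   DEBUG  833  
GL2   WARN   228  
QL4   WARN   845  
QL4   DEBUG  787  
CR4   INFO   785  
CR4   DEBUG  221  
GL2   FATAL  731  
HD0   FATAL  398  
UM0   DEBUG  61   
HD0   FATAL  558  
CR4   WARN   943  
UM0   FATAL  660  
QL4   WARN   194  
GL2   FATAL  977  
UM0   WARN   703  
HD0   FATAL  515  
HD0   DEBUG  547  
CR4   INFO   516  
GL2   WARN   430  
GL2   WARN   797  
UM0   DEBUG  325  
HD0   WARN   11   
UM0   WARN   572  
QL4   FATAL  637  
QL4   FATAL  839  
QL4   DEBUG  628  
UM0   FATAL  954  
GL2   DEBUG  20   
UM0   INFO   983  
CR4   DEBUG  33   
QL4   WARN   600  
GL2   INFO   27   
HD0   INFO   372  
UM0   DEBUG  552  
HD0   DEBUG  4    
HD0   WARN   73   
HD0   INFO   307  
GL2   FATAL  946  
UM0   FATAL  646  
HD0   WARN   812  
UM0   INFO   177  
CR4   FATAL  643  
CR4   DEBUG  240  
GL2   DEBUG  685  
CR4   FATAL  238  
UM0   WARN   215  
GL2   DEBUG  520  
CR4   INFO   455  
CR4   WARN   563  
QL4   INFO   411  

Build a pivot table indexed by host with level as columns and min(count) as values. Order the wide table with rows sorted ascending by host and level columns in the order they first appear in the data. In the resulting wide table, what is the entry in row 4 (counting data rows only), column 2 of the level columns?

With rows sorted ascending by host, row 4 is host=QL4. level columns in first-appearance order: WARN, INFO, FATAL, DEBUG; column 2 is INFO.
Long rows with host=QL4, level=INFO: min(759, 910, 411) = 411.

411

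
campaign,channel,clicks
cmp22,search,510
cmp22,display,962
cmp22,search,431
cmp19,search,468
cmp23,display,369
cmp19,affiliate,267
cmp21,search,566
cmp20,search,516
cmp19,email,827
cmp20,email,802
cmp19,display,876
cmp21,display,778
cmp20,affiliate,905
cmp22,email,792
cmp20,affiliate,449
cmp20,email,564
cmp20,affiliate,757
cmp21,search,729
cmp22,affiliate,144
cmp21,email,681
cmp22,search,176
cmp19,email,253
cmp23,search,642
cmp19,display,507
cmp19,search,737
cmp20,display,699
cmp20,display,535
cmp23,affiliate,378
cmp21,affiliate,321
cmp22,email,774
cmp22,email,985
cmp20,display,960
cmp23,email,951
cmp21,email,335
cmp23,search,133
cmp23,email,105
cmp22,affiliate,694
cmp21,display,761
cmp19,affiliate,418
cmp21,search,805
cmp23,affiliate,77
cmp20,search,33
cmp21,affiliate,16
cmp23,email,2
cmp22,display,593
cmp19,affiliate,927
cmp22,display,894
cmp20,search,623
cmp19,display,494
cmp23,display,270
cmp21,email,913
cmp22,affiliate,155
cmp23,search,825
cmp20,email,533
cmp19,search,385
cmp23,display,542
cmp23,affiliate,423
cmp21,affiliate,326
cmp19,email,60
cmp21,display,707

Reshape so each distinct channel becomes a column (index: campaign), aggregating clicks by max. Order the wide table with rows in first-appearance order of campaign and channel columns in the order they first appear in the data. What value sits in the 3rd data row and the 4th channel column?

951

With rows in first-appearance order of campaign, row 3 is campaign=cmp23. channel columns in first-appearance order: search, display, affiliate, email; column 4 is email.
Long rows with campaign=cmp23, channel=email: max(951, 105, 2) = 951.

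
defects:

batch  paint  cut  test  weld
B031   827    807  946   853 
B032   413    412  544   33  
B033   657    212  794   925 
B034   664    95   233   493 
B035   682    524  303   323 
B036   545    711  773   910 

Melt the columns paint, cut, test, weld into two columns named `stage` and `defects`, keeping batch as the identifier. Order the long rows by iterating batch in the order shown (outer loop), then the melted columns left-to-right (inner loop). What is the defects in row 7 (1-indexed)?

24 rows total (6 × 4). Row 7: index ⌊(7-1)/4⌋ = 1 into batch → B032; (7-1) mod 4 = 2 into the melted columns → test.
So row 7 is (B032, test, 544); defects = 544.

544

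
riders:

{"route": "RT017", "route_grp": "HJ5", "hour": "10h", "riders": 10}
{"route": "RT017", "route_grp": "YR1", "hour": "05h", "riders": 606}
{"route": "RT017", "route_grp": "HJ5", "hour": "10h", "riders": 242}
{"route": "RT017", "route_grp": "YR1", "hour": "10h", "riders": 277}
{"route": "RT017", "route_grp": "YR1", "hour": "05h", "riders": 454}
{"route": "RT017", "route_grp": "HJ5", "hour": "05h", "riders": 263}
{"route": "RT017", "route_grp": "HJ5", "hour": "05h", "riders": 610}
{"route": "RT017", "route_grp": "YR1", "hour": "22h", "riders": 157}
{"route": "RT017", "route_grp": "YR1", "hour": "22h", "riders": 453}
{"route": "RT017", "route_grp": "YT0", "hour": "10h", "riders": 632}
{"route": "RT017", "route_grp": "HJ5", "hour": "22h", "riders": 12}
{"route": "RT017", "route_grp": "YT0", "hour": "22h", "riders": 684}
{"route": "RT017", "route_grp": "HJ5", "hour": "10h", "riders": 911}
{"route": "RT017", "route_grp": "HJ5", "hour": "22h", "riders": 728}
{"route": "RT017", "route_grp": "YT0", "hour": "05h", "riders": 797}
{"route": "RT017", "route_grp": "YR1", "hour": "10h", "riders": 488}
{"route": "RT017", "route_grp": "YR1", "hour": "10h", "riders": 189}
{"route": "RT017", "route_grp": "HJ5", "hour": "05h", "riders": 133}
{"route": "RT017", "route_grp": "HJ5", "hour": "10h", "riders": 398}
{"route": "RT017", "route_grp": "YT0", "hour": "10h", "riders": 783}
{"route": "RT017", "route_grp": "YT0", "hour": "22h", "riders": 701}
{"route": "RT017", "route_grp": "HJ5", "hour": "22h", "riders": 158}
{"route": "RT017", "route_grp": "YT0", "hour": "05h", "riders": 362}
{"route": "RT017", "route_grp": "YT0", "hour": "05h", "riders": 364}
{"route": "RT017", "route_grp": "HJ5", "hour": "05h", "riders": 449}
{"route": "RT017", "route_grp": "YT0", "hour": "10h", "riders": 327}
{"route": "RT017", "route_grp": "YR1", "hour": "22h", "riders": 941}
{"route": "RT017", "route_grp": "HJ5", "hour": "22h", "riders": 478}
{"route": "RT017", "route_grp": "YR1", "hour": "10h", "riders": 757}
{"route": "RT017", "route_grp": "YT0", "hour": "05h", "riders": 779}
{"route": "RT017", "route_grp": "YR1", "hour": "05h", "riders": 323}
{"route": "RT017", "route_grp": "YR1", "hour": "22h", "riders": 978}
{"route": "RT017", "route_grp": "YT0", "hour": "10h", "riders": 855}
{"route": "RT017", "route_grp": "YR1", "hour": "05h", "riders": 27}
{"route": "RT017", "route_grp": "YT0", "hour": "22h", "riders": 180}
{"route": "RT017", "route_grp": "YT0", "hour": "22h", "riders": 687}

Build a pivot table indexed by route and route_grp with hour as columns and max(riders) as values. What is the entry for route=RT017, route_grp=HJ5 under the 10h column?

911

Rows with route=RT017, route_grp=HJ5 and hour=10h: riders values are 10, 242, 911, 398.
max(10, 242, 911, 398) = 911.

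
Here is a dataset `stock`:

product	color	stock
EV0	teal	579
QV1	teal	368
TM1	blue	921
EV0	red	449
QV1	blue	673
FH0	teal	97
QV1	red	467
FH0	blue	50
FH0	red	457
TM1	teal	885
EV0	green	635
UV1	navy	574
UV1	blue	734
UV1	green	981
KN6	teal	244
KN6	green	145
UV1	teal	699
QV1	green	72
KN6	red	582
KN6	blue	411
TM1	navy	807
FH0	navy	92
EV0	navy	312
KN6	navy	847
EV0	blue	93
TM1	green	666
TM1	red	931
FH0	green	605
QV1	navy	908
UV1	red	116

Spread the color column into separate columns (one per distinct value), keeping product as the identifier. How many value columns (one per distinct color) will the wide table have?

5 distinct color values: teal, green, blue, red, navy.

5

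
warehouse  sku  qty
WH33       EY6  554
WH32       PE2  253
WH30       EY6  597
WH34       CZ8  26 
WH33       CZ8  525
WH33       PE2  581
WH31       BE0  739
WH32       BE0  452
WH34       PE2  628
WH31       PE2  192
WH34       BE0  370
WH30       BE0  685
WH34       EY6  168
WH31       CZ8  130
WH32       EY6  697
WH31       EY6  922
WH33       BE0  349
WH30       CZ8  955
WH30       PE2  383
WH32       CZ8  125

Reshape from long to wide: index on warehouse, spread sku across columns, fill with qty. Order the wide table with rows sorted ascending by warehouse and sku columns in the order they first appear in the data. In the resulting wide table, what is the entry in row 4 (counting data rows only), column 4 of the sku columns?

349

With rows sorted ascending by warehouse, row 4 is warehouse=WH33. sku columns in first-appearance order: EY6, PE2, CZ8, BE0; column 4 is BE0.
Long rows with warehouse=WH33, sku=BE0: qty = 349.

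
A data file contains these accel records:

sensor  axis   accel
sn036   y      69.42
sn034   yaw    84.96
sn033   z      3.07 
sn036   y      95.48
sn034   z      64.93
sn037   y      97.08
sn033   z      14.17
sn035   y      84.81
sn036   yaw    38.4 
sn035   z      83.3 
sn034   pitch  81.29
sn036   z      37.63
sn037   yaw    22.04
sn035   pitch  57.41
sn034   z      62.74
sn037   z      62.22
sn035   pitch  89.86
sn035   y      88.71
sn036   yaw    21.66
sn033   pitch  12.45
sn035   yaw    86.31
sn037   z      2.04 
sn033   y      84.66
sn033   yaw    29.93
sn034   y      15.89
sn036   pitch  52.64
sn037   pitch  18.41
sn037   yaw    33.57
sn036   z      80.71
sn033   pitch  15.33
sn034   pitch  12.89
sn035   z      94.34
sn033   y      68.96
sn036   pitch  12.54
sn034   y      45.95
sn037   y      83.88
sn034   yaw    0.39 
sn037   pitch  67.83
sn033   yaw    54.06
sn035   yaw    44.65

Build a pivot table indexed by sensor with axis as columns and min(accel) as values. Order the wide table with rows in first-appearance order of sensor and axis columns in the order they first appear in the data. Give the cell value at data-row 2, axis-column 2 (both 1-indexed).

0.39

With rows in first-appearance order of sensor, row 2 is sensor=sn034. axis columns in first-appearance order: y, yaw, z, pitch; column 2 is yaw.
Long rows with sensor=sn034, axis=yaw: min(84.96, 0.39) = 0.39.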